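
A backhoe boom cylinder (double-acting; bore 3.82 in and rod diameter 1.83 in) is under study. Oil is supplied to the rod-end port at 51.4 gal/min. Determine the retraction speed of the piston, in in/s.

v ≈ 22.4 in/s

Rod-side annular area A_ann = π/4 × (3.82² − 1.83²) = 8.831 in^2
Flow into the rod-end port fills the annular volume.
v = Q / A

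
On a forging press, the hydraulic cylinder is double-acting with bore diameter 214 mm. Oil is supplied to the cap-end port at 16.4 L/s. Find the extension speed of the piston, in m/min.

Cap-side area A_cap = π/4 × (214 mm)² = 35970 mm^2
v = Q / A

v ≈ 27.4 m/min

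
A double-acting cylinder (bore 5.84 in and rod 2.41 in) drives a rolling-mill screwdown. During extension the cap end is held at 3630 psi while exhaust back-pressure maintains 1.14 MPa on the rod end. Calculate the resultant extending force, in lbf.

F ≈ 93600 lbf

Cap-side area A_cap = π/4 × (5.84 in)² = 26.79 in^2
Rod-side annular area A_ann = π/4 × (5.84² − 2.41²) = 22.22 in^2
Net thrust = P_cap·A_cap − P_rod·A_ann = 97230 lbf − 3675 lbf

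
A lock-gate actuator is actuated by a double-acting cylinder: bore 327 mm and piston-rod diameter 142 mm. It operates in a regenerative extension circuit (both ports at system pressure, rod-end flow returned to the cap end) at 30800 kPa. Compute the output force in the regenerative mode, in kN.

F ≈ 488 kN

With equal pressure on both faces, forces on the annular region cancel; the net push is pressure × rod cross-section.
Rod cross-section A_rod = π/4 × (142 mm)² = 15840 mm^2
F = P × A_rod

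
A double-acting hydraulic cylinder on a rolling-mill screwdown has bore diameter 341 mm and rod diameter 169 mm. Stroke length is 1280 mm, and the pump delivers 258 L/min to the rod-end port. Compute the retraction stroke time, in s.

Rod-side annular area A_ann = π/4 × (341² − 169²) = 68900 mm^2
Swept volume V = A × L; t = V / Q = A·L / Q

t ≈ 20.5 s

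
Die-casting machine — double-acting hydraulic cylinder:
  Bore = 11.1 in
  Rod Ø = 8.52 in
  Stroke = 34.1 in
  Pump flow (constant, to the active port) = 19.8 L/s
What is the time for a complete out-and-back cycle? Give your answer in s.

Cap-side area A_cap = π/4 × (11.1 in)² = 96.77 in^2
Rod-side annular area A_ann = π/4 × (11.1² − 8.52²) = 39.76 in^2
t_ext = A_cap·L/Q = 2.731 s
t_ret = A_ann·L/Q = 1.122 s
t_cycle = t_ext + t_ret

t ≈ 3.85 s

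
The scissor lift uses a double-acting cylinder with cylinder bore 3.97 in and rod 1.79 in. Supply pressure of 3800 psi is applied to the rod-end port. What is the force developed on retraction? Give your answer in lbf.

F ≈ 37500 lbf

Rod-side annular area A_ann = π/4 × (3.97² − 1.79²) = 9.862 in^2
On retraction the pressure acts on the annular area (bore minus rod).
F = P × A_ann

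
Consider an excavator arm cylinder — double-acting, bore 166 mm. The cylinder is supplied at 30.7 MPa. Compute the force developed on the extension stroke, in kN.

F ≈ 664 kN

Cap-side area A_cap = π/4 × (166 mm)² = 21640 mm^2
F = P × A_cap = 30.7 MPa × A_cap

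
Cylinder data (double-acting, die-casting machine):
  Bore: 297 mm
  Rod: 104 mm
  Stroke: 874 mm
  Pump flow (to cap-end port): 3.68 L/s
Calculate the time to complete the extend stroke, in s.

Cap-side area A_cap = π/4 × (297 mm)² = 69280 mm^2
Swept volume V = A × L; t = V / Q = A·L / Q

t ≈ 16.5 s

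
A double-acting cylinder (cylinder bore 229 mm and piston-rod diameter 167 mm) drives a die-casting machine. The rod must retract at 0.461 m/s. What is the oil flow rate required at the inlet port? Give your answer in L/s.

Rod-side annular area A_ann = π/4 × (229² − 167²) = 19280 mm^2
Q = A × v

Q ≈ 8.89 L/s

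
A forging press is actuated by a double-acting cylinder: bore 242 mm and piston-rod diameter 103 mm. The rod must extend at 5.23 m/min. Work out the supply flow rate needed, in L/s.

Q ≈ 4.01 L/s

Cap-side area A_cap = π/4 × (242 mm)² = 46000 mm^2
Q = A × v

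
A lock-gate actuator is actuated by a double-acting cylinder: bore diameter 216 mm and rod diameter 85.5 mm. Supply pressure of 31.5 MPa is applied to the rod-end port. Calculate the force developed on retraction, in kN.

Rod-side annular area A_ann = π/4 × (216² − 85.5²) = 30900 mm^2
On retraction the pressure acts on the annular area (bore minus rod).
F = P × A_ann

F ≈ 973 kN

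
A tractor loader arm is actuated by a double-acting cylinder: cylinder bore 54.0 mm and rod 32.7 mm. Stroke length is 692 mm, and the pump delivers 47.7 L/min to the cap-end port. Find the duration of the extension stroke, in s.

t ≈ 1.99 s

Cap-side area A_cap = π/4 × (54.0 mm)² = 2290 mm^2
Swept volume V = A × L; t = V / Q = A·L / Q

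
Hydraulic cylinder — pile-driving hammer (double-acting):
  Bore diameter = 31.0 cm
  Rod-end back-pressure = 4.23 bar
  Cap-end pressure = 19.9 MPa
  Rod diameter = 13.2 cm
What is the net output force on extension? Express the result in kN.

F ≈ 1480 kN

Cap-side area A_cap = π/4 × (31.0 cm)² = 754.8 cm^2
Rod-side annular area A_ann = π/4 × (31.0² − 13.2²) = 617.9 cm^2
Net thrust = P_cap·A_cap − P_rod·A_ann = 1502 kN − 26.14 kN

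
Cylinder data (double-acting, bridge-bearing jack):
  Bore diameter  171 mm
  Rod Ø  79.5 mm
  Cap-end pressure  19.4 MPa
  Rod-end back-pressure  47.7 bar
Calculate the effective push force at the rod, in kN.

Cap-side area A_cap = π/4 × (171 mm)² = 22970 mm^2
Rod-side annular area A_ann = π/4 × (171² − 79.5²) = 18000 mm^2
Net thrust = P_cap·A_cap − P_rod·A_ann = 445.5 kN − 85.87 kN

F ≈ 360 kN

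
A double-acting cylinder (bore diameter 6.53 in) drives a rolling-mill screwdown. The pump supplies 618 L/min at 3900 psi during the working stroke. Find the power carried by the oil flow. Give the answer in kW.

Hydraulic power = P × Q

W ≈ 277 kW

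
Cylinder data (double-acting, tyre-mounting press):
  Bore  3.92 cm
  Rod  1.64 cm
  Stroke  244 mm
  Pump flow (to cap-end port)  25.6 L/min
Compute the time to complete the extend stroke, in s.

Cap-side area A_cap = π/4 × (3.92 cm)² = 12.07 cm^2
Swept volume V = A × L; t = V / Q = A·L / Q

t ≈ 0.690 s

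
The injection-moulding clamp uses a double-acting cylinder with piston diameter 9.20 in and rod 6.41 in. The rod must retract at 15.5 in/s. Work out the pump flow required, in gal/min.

Q ≈ 138 gal/min

Rod-side annular area A_ann = π/4 × (9.20² − 6.41²) = 34.21 in^2
Q = A × v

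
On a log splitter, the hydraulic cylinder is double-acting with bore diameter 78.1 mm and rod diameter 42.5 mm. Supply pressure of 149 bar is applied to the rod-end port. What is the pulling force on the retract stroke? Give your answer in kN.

Rod-side annular area A_ann = π/4 × (78.1² − 42.5²) = 3372 mm^2
On retraction the pressure acts on the annular area (bore minus rod).
F = P × A_ann

F ≈ 50.2 kN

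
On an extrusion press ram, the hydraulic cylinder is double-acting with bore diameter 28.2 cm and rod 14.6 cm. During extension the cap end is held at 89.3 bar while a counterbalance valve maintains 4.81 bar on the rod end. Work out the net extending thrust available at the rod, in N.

F ≈ 5.36e5 N

Cap-side area A_cap = π/4 × (28.2 cm)² = 624.6 cm^2
Rod-side annular area A_ann = π/4 × (28.2² − 14.6²) = 457.2 cm^2
Net thrust = P_cap·A_cap − P_rod·A_ann = 5.577e5 N − 21990 N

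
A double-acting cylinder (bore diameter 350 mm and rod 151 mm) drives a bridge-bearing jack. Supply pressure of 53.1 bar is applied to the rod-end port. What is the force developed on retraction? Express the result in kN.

F ≈ 416 kN

Rod-side annular area A_ann = π/4 × (350² − 151²) = 78300 mm^2
On retraction the pressure acts on the annular area (bore minus rod).
F = P × A_ann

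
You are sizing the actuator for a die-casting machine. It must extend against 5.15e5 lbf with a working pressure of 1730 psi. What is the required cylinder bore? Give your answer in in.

Extension force acts on the full piston face: F = P × (π/4)D².
D = √(4F / (πP)) = √(4 × 5.15e5 lbf / (π × 1730 psi))

D ≈ 19.5 in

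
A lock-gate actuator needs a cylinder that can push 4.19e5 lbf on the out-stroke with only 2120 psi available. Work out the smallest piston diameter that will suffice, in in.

Extension force acts on the full piston face: F = P × (π/4)D².
D = √(4F / (πP)) = √(4 × 4.19e5 lbf / (π × 2120 psi))

D ≈ 15.9 in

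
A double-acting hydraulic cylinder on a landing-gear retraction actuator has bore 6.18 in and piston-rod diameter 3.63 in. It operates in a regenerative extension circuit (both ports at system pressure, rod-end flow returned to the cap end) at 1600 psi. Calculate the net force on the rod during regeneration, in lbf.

F ≈ 16600 lbf

With equal pressure on both faces, forces on the annular region cancel; the net push is pressure × rod cross-section.
Rod cross-section A_rod = π/4 × (3.63 in)² = 10.35 in^2
F = P × A_rod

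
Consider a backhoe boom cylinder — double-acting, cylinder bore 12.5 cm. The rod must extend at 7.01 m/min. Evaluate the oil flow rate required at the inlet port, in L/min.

Cap-side area A_cap = π/4 × (12.5 cm)² = 122.7 cm^2
Q = A × v

Q ≈ 86.0 L/min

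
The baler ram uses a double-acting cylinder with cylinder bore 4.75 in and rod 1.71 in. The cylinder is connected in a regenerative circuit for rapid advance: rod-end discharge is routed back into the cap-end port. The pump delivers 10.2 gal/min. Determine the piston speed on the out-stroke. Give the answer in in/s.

In regeneration the rod-end outflow joins the pump flow into the cap end, so the net volume the pump must supply per unit advance equals the rod cross-section area.
Rod cross-section A_rod = π/4 × (1.71 in)² = 2.297 in^2
v = Q_pump / A_rod

v ≈ 17.1 in/s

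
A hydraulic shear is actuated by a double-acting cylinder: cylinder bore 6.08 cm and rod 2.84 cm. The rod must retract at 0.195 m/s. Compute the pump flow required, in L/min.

Rod-side annular area A_ann = π/4 × (6.08² − 2.84²) = 22.70 cm^2
Q = A × v

Q ≈ 26.6 L/min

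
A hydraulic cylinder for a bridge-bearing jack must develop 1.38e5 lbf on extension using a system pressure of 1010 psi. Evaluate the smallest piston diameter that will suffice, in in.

Extension force acts on the full piston face: F = P × (π/4)D².
D = √(4F / (πP)) = √(4 × 1.38e5 lbf / (π × 1010 psi))

D ≈ 13.2 in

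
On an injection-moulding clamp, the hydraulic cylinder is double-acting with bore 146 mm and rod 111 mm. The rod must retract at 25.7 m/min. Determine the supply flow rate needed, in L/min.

Q ≈ 182 L/min

Rod-side annular area A_ann = π/4 × (146² − 111²) = 7065 mm^2
Q = A × v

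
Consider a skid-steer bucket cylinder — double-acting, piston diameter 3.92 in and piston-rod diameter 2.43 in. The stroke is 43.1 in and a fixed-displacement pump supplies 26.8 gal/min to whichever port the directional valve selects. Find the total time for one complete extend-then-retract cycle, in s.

Cap-side area A_cap = π/4 × (3.92 in)² = 12.07 in^2
Rod-side annular area A_ann = π/4 × (3.92² − 2.43²) = 7.431 in^2
t_ext = A_cap·L/Q = 5.041 s
t_ret = A_ann·L/Q = 3.104 s
t_cycle = t_ext + t_ret

t ≈ 8.15 s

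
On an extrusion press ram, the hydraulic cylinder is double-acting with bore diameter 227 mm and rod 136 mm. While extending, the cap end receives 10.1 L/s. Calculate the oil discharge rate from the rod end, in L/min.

Q_out ≈ 388 L/min

Cap-side area A_cap = π/4 × (227 mm)² = 40470 mm^2
Rod-side annular area A_ann = π/4 × (227² − 136²) = 25940 mm^2
Piston speed v = Q_in/A_cap; rod-end outflow Q_out = v × A_ann = Q_in × A_ann/A_cap.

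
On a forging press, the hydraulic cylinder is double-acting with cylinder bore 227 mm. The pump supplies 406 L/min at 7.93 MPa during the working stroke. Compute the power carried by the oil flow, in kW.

Hydraulic power = P × Q

W ≈ 53.7 kW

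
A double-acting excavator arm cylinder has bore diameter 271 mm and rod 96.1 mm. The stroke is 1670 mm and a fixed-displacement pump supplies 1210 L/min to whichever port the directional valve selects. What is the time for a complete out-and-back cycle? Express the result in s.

Cap-side area A_cap = π/4 × (271 mm)² = 57680 mm^2
Rod-side annular area A_ann = π/4 × (271² − 96.1²) = 50430 mm^2
t_ext = A_cap·L/Q = 4.777 s
t_ret = A_ann·L/Q = 4.176 s
t_cycle = t_ext + t_ret

t ≈ 8.95 s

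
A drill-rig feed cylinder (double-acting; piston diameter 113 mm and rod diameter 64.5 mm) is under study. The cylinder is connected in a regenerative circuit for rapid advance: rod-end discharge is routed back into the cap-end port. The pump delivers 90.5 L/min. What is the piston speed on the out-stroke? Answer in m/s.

v ≈ 0.462 m/s

In regeneration the rod-end outflow joins the pump flow into the cap end, so the net volume the pump must supply per unit advance equals the rod cross-section area.
Rod cross-section A_rod = π/4 × (64.5 mm)² = 3267 mm^2
v = Q_pump / A_rod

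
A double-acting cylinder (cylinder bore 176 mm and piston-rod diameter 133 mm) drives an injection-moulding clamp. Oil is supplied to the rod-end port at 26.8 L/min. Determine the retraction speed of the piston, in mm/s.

Rod-side annular area A_ann = π/4 × (176² − 133²) = 10440 mm^2
Flow into the rod-end port fills the annular volume.
v = Q / A

v ≈ 42.8 mm/s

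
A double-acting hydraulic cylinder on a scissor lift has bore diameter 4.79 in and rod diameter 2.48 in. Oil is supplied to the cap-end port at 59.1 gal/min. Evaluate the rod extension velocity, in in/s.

v ≈ 12.6 in/s

Cap-side area A_cap = π/4 × (4.79 in)² = 18.02 in^2
v = Q / A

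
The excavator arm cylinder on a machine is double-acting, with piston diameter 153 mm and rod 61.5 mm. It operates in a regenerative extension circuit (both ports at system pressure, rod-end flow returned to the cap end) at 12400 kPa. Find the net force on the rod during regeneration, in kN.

F ≈ 36.8 kN

With equal pressure on both faces, forces on the annular region cancel; the net push is pressure × rod cross-section.
Rod cross-section A_rod = π/4 × (61.5 mm)² = 2971 mm^2
F = P × A_rod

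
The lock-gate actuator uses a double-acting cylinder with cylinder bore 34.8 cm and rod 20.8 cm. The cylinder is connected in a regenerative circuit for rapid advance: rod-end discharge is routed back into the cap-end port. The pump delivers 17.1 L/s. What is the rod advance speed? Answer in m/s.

In regeneration the rod-end outflow joins the pump flow into the cap end, so the net volume the pump must supply per unit advance equals the rod cross-section area.
Rod cross-section A_rod = π/4 × (20.8 cm)² = 339.8 cm^2
v = Q_pump / A_rod

v ≈ 0.503 m/s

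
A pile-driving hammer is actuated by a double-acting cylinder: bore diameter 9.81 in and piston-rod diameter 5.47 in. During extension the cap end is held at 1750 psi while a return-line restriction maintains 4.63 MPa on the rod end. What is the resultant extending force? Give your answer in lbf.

Cap-side area A_cap = π/4 × (9.81 in)² = 75.58 in^2
Rod-side annular area A_ann = π/4 × (9.81² − 5.47²) = 52.08 in^2
Net thrust = P_cap·A_cap − P_rod·A_ann = 1.323e5 lbf − 34980 lbf

F ≈ 97300 lbf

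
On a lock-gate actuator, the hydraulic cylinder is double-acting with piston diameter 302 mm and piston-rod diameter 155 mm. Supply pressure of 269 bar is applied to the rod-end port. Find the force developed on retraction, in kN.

F ≈ 1420 kN

Rod-side annular area A_ann = π/4 × (302² − 155²) = 52760 mm^2
On retraction the pressure acts on the annular area (bore minus rod).
F = P × A_ann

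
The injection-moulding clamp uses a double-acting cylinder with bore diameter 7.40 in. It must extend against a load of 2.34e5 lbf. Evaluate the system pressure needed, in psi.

Cap-side area A_cap = π/4 × (7.40 in)² = 43.01 in^2
P = F / A = 2.34e5 lbf / A

P ≈ 5440 psi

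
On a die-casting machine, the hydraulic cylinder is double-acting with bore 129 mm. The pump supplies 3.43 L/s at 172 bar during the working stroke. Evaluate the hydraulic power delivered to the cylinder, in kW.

W ≈ 59.0 kW

Hydraulic power = P × Q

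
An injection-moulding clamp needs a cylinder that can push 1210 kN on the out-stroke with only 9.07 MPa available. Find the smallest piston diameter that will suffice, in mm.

D ≈ 412 mm

Extension force acts on the full piston face: F = P × (π/4)D².
D = √(4F / (πP)) = √(4 × 1210 kN / (π × 9.07 MPa))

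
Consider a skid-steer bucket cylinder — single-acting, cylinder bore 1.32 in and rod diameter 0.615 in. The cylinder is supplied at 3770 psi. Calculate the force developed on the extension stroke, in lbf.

F ≈ 5160 lbf

Cap-side area A_cap = π/4 × (1.32 in)² = 1.368 in^2
F = P × A_cap = 3770 psi × A_cap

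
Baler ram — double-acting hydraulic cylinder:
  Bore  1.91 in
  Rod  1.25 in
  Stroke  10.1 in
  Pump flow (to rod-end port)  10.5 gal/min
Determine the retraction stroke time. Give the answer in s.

t ≈ 0.409 s

Rod-side annular area A_ann = π/4 × (1.91² − 1.25²) = 1.638 in^2
Swept volume V = A × L; t = V / Q = A·L / Q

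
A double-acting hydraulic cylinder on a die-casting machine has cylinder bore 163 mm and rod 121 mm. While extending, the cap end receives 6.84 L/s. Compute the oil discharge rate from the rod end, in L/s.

Cap-side area A_cap = π/4 × (163 mm)² = 20870 mm^2
Rod-side annular area A_ann = π/4 × (163² − 121²) = 9368 mm^2
Piston speed v = Q_in/A_cap; rod-end outflow Q_out = v × A_ann = Q_in × A_ann/A_cap.

Q_out ≈ 3.07 L/s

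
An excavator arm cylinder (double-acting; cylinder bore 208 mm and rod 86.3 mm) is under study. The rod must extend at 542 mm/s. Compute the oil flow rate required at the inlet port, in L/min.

Cap-side area A_cap = π/4 × (208 mm)² = 33980 mm^2
Q = A × v

Q ≈ 1110 L/min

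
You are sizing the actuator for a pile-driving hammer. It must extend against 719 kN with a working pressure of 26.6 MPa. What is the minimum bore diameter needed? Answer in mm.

Extension force acts on the full piston face: F = P × (π/4)D².
D = √(4F / (πP)) = √(4 × 719 kN / (π × 26.6 MPa))

D ≈ 186 mm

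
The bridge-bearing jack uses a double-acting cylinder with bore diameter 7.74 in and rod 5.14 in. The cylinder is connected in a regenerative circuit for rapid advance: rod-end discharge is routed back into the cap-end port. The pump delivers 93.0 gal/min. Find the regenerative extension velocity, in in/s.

v ≈ 17.3 in/s

In regeneration the rod-end outflow joins the pump flow into the cap end, so the net volume the pump must supply per unit advance equals the rod cross-section area.
Rod cross-section A_rod = π/4 × (5.14 in)² = 20.75 in^2
v = Q_pump / A_rod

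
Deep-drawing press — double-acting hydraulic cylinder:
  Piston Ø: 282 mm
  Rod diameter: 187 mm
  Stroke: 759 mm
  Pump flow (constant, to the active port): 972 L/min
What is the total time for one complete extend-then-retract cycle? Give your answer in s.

Cap-side area A_cap = π/4 × (282 mm)² = 62460 mm^2
Rod-side annular area A_ann = π/4 × (282² − 187²) = 34990 mm^2
t_ext = A_cap·L/Q = 2.926 s
t_ret = A_ann·L/Q = 1.640 s
t_cycle = t_ext + t_ret

t ≈ 4.57 s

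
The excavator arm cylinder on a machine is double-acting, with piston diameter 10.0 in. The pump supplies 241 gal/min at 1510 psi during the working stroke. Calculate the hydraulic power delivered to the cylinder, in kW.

Hydraulic power = P × Q

W ≈ 158 kW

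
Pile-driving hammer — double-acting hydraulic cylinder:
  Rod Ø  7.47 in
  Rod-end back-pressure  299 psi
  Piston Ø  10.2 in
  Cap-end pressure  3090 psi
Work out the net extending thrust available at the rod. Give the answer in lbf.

Cap-side area A_cap = π/4 × (10.2 in)² = 81.71 in^2
Rod-side annular area A_ann = π/4 × (10.2² − 7.47²) = 37.89 in^2
Net thrust = P_cap·A_cap − P_rod·A_ann = 2.525e5 lbf − 11330 lbf

F ≈ 2.41e5 lbf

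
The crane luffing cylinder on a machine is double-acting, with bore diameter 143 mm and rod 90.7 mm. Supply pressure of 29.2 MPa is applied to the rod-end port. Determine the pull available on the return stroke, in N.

Rod-side annular area A_ann = π/4 × (143² − 90.7²) = 9600 mm^2
On retraction the pressure acts on the annular area (bore minus rod).
F = P × A_ann

F ≈ 2.80e5 N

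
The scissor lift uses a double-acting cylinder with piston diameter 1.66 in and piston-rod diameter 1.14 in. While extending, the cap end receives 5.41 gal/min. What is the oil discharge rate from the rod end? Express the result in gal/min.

Cap-side area A_cap = π/4 × (1.66 in)² = 2.164 in^2
Rod-side annular area A_ann = π/4 × (1.66² − 1.14²) = 1.144 in^2
Piston speed v = Q_in/A_cap; rod-end outflow Q_out = v × A_ann = Q_in × A_ann/A_cap.

Q_out ≈ 2.86 gal/min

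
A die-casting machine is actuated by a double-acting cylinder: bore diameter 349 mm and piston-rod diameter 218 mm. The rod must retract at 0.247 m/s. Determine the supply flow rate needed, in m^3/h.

Rod-side annular area A_ann = π/4 × (349² − 218²) = 58340 mm^2
Q = A × v

Q ≈ 51.9 m^3/h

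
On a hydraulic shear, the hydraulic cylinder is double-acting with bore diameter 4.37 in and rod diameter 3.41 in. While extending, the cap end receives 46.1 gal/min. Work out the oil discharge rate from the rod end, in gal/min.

Cap-side area A_cap = π/4 × (4.37 in)² = 15.00 in^2
Rod-side annular area A_ann = π/4 × (4.37² − 3.41²) = 5.866 in^2
Piston speed v = Q_in/A_cap; rod-end outflow Q_out = v × A_ann = Q_in × A_ann/A_cap.

Q_out ≈ 18.0 gal/min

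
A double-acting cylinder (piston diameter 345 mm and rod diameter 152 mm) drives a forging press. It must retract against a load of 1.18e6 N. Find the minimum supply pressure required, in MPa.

P ≈ 15.7 MPa

Rod-side annular area A_ann = π/4 × (345² − 152²) = 75340 mm^2
Retraction: pressure acts on the annular area.
P = F / A = 1.18e6 N / A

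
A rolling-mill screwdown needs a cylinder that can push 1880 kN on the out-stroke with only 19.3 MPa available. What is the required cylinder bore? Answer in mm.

Extension force acts on the full piston face: F = P × (π/4)D².
D = √(4F / (πP)) = √(4 × 1880 kN / (π × 19.3 MPa))

D ≈ 352 mm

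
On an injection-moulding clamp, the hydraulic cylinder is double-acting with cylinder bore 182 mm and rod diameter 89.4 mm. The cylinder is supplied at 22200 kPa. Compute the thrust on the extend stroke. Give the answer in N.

F ≈ 5.78e5 N

Cap-side area A_cap = π/4 × (182 mm)² = 26020 mm^2
F = P × A_cap = 22200 kPa × A_cap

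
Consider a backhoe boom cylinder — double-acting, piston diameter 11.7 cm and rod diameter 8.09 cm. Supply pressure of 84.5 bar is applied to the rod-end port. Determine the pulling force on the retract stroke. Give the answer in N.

F ≈ 47400 N

Rod-side annular area A_ann = π/4 × (11.7² − 8.09²) = 56.11 cm^2
On retraction the pressure acts on the annular area (bore minus rod).
F = P × A_ann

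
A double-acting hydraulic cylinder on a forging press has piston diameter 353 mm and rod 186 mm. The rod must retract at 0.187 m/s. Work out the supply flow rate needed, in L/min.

Rod-side annular area A_ann = π/4 × (353² − 186²) = 70700 mm^2
Q = A × v

Q ≈ 793 L/min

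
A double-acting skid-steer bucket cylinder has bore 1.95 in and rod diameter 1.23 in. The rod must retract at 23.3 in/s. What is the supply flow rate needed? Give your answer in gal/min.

Q ≈ 10.9 gal/min

Rod-side annular area A_ann = π/4 × (1.95² − 1.23²) = 1.798 in^2
Q = A × v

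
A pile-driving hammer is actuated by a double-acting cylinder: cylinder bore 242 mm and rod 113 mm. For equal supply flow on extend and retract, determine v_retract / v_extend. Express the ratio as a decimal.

v_ret/v_ext ≈ 1.28

Cap-side area A_cap = π/4 × (242 mm)² = 46000 mm^2
Rod-side annular area A_ann = π/4 × (242² − 113²) = 35970 mm^2
For equal Q, v ∝ 1/A, so v_ret/v_ext = A_cap/A_ann.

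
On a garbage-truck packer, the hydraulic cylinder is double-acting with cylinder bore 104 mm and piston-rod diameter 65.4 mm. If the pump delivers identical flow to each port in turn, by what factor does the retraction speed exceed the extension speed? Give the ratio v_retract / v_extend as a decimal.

Cap-side area A_cap = π/4 × (104 mm)² = 8495 mm^2
Rod-side annular area A_ann = π/4 × (104² − 65.4²) = 5136 mm^2
For equal Q, v ∝ 1/A, so v_ret/v_ext = A_cap/A_ann.

v_ret/v_ext ≈ 1.65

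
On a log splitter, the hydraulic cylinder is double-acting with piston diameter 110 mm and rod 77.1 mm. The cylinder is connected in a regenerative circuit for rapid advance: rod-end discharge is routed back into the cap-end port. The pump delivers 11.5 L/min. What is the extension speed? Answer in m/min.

v ≈ 2.46 m/min

In regeneration the rod-end outflow joins the pump flow into the cap end, so the net volume the pump must supply per unit advance equals the rod cross-section area.
Rod cross-section A_rod = π/4 × (77.1 mm)² = 4669 mm^2
v = Q_pump / A_rod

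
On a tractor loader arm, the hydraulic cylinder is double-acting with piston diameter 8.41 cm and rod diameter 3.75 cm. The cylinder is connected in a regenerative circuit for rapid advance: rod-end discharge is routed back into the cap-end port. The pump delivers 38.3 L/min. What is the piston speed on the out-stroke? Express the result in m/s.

v ≈ 0.578 m/s

In regeneration the rod-end outflow joins the pump flow into the cap end, so the net volume the pump must supply per unit advance equals the rod cross-section area.
Rod cross-section A_rod = π/4 × (3.75 cm)² = 11.04 cm^2
v = Q_pump / A_rod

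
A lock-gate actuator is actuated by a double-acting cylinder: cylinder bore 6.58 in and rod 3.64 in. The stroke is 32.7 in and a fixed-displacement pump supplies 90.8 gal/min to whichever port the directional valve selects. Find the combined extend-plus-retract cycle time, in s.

t ≈ 5.39 s

Cap-side area A_cap = π/4 × (6.58 in)² = 34.00 in^2
Rod-side annular area A_ann = π/4 × (6.58² − 3.64²) = 23.60 in^2
t_ext = A_cap·L/Q = 3.181 s
t_ret = A_ann·L/Q = 2.207 s
t_cycle = t_ext + t_ret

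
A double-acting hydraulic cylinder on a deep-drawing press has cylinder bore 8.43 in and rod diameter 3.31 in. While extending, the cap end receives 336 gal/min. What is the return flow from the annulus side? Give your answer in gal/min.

Q_out ≈ 284 gal/min

Cap-side area A_cap = π/4 × (8.43 in)² = 55.81 in^2
Rod-side annular area A_ann = π/4 × (8.43² − 3.31²) = 47.21 in^2
Piston speed v = Q_in/A_cap; rod-end outflow Q_out = v × A_ann = Q_in × A_ann/A_cap.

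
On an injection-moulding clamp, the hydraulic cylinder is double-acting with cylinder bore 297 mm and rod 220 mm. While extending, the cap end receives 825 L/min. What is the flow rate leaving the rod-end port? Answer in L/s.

Cap-side area A_cap = π/4 × (297 mm)² = 69280 mm^2
Rod-side annular area A_ann = π/4 × (297² − 220²) = 31270 mm^2
Piston speed v = Q_in/A_cap; rod-end outflow Q_out = v × A_ann = Q_in × A_ann/A_cap.

Q_out ≈ 6.21 L/s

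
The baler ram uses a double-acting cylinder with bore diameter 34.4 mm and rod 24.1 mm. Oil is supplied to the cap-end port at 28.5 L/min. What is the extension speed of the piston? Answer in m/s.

v ≈ 0.511 m/s

Cap-side area A_cap = π/4 × (34.4 mm)² = 929.4 mm^2
v = Q / A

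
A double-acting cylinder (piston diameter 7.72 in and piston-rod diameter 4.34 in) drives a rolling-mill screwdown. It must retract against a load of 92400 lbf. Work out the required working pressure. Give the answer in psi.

Rod-side annular area A_ann = π/4 × (7.72² − 4.34²) = 32.02 in^2
Retraction: pressure acts on the annular area.
P = F / A = 92400 lbf / A

P ≈ 2890 psi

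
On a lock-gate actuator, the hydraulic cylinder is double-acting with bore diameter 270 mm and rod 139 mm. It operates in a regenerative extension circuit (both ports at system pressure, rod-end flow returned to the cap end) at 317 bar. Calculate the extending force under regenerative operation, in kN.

F ≈ 481 kN

With equal pressure on both faces, forces on the annular region cancel; the net push is pressure × rod cross-section.
Rod cross-section A_rod = π/4 × (139 mm)² = 15170 mm^2
F = P × A_rod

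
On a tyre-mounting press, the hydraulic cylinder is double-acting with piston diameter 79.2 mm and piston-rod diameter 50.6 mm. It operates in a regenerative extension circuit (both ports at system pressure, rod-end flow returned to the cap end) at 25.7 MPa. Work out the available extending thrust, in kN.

F ≈ 51.7 kN

With equal pressure on both faces, forces on the annular region cancel; the net push is pressure × rod cross-section.
Rod cross-section A_rod = π/4 × (50.6 mm)² = 2011 mm^2
F = P × A_rod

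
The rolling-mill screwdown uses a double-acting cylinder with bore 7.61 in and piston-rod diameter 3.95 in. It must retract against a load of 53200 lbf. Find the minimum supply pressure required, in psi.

Rod-side annular area A_ann = π/4 × (7.61² − 3.95²) = 33.23 in^2
Retraction: pressure acts on the annular area.
P = F / A = 53200 lbf / A

P ≈ 1600 psi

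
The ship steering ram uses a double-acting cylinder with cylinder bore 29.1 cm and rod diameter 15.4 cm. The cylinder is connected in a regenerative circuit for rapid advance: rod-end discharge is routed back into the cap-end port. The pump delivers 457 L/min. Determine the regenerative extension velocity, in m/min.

v ≈ 24.5 m/min

In regeneration the rod-end outflow joins the pump flow into the cap end, so the net volume the pump must supply per unit advance equals the rod cross-section area.
Rod cross-section A_rod = π/4 × (15.4 cm)² = 186.3 cm^2
v = Q_pump / A_rod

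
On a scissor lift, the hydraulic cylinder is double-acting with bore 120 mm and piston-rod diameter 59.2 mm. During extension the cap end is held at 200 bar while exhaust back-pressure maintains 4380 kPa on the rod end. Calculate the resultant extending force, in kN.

Cap-side area A_cap = π/4 × (120 mm)² = 11310 mm^2
Rod-side annular area A_ann = π/4 × (120² − 59.2²) = 8557 mm^2
Net thrust = P_cap·A_cap − P_rod·A_ann = 226.2 kN − 37.48 kN

F ≈ 189 kN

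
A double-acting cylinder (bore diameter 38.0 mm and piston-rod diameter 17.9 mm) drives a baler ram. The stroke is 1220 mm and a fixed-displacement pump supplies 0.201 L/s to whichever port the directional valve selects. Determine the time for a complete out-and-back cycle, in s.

t ≈ 12.2 s

Cap-side area A_cap = π/4 × (38.0 mm)² = 1134 mm^2
Rod-side annular area A_ann = π/4 × (38.0² − 17.9²) = 882.5 mm^2
t_ext = A_cap·L/Q = 6.884 s
t_ret = A_ann·L/Q = 5.356 s
t_cycle = t_ext + t_ret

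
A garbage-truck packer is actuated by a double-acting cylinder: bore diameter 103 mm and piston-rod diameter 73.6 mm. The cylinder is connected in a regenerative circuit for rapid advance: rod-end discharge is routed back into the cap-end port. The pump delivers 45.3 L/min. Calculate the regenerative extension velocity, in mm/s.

In regeneration the rod-end outflow joins the pump flow into the cap end, so the net volume the pump must supply per unit advance equals the rod cross-section area.
Rod cross-section A_rod = π/4 × (73.6 mm)² = 4254 mm^2
v = Q_pump / A_rod

v ≈ 177 mm/s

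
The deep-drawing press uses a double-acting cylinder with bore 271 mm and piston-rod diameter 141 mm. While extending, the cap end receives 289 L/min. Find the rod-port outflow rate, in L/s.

Cap-side area A_cap = π/4 × (271 mm)² = 57680 mm^2
Rod-side annular area A_ann = π/4 × (271² − 141²) = 42070 mm^2
Piston speed v = Q_in/A_cap; rod-end outflow Q_out = v × A_ann = Q_in × A_ann/A_cap.

Q_out ≈ 3.51 L/s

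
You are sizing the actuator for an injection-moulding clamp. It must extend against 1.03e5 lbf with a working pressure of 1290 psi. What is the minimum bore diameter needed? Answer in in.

D ≈ 10.1 in

Extension force acts on the full piston face: F = P × (π/4)D².
D = √(4F / (πP)) = √(4 × 1.03e5 lbf / (π × 1290 psi))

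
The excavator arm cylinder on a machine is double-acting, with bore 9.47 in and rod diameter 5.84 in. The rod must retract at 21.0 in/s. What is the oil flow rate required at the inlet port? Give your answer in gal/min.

Rod-side annular area A_ann = π/4 × (9.47² − 5.84²) = 43.65 in^2
Q = A × v

Q ≈ 238 gal/min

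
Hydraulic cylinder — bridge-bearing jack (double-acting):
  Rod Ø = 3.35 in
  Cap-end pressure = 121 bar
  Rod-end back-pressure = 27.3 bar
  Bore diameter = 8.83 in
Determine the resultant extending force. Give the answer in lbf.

F ≈ 86700 lbf

Cap-side area A_cap = π/4 × (8.83 in)² = 61.24 in^2
Rod-side annular area A_ann = π/4 × (8.83² − 3.35²) = 52.42 in^2
Net thrust = P_cap·A_cap − P_rod·A_ann = 1.075e5 lbf − 20760 lbf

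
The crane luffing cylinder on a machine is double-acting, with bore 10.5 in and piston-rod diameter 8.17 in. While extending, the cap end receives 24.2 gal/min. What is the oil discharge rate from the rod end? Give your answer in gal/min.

Q_out ≈ 9.55 gal/min

Cap-side area A_cap = π/4 × (10.5 in)² = 86.59 in^2
Rod-side annular area A_ann = π/4 × (10.5² − 8.17²) = 34.17 in^2
Piston speed v = Q_in/A_cap; rod-end outflow Q_out = v × A_ann = Q_in × A_ann/A_cap.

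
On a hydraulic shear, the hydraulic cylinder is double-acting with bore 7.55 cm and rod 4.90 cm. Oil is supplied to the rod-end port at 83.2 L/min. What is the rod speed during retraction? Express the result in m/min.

Rod-side annular area A_ann = π/4 × (7.55² − 4.90²) = 25.91 cm^2
Flow into the rod-end port fills the annular volume.
v = Q / A

v ≈ 32.1 m/min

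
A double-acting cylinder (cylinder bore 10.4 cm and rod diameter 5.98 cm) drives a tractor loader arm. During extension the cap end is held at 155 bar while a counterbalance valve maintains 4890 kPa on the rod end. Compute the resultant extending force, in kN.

Cap-side area A_cap = π/4 × (10.4 cm)² = 84.95 cm^2
Rod-side annular area A_ann = π/4 × (10.4² − 5.98²) = 56.86 cm^2
Net thrust = P_cap·A_cap − P_rod·A_ann = 131.7 kN − 27.81 kN

F ≈ 104 kN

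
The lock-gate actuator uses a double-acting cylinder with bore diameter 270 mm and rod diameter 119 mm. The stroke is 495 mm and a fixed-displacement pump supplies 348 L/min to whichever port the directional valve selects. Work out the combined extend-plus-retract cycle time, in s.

Cap-side area A_cap = π/4 × (270 mm)² = 57260 mm^2
Rod-side annular area A_ann = π/4 × (270² − 119²) = 46130 mm^2
t_ext = A_cap·L/Q = 4.886 s
t_ret = A_ann·L/Q = 3.937 s
t_cycle = t_ext + t_ret

t ≈ 8.82 s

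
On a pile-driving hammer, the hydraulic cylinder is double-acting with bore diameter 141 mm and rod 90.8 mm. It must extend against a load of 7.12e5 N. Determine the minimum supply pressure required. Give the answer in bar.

Cap-side area A_cap = π/4 × (141 mm)² = 15610 mm^2
P = F / A = 7.12e5 N / A

P ≈ 456 bar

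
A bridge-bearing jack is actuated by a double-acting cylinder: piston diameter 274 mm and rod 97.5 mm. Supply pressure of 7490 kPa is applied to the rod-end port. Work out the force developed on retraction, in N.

F ≈ 3.86e5 N

Rod-side annular area A_ann = π/4 × (274² − 97.5²) = 51500 mm^2
On retraction the pressure acts on the annular area (bore minus rod).
F = P × A_ann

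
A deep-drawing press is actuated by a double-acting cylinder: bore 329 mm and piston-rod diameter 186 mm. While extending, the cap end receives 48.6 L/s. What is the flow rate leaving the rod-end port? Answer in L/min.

Cap-side area A_cap = π/4 × (329 mm)² = 85010 mm^2
Rod-side annular area A_ann = π/4 × (329² − 186²) = 57840 mm^2
Piston speed v = Q_in/A_cap; rod-end outflow Q_out = v × A_ann = Q_in × A_ann/A_cap.

Q_out ≈ 1980 L/min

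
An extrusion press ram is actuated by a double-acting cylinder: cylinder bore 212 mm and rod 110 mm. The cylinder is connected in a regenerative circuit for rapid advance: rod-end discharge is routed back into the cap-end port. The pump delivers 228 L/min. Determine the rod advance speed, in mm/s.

v ≈ 400 mm/s

In regeneration the rod-end outflow joins the pump flow into the cap end, so the net volume the pump must supply per unit advance equals the rod cross-section area.
Rod cross-section A_rod = π/4 × (110 mm)² = 9503 mm^2
v = Q_pump / A_rod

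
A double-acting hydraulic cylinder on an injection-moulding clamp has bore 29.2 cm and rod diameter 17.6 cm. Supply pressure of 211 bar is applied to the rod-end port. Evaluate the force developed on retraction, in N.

F ≈ 9.00e5 N

Rod-side annular area A_ann = π/4 × (29.2² − 17.6²) = 426.4 cm^2
On retraction the pressure acts on the annular area (bore minus rod).
F = P × A_ann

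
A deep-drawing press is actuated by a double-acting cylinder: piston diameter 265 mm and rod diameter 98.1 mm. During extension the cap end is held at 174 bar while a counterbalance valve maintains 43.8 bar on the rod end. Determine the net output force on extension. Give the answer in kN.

Cap-side area A_cap = π/4 × (265 mm)² = 55150 mm^2
Rod-side annular area A_ann = π/4 × (265² − 98.1²) = 47600 mm^2
Net thrust = P_cap·A_cap − P_rod·A_ann = 959.7 kN − 208.5 kN

F ≈ 751 kN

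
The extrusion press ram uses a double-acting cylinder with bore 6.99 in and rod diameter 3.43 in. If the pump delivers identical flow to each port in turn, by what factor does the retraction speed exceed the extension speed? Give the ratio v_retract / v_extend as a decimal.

Cap-side area A_cap = π/4 × (6.99 in)² = 38.37 in^2
Rod-side annular area A_ann = π/4 × (6.99² − 3.43²) = 29.13 in^2
For equal Q, v ∝ 1/A, so v_ret/v_ext = A_cap/A_ann.

v_ret/v_ext ≈ 1.32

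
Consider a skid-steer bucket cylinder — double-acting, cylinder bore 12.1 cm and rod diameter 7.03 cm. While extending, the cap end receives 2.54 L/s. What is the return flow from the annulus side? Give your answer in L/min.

Q_out ≈ 101 L/min

Cap-side area A_cap = π/4 × (12.1 cm)² = 115.0 cm^2
Rod-side annular area A_ann = π/4 × (12.1² − 7.03²) = 76.18 cm^2
Piston speed v = Q_in/A_cap; rod-end outflow Q_out = v × A_ann = Q_in × A_ann/A_cap.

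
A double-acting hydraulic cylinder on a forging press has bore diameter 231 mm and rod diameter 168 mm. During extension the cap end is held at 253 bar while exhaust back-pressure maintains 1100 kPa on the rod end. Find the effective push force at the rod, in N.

Cap-side area A_cap = π/4 × (231 mm)² = 41910 mm^2
Rod-side annular area A_ann = π/4 × (231² − 168²) = 19740 mm^2
Net thrust = P_cap·A_cap − P_rod·A_ann = 1.060e6 N − 21720 N

F ≈ 1.04e6 N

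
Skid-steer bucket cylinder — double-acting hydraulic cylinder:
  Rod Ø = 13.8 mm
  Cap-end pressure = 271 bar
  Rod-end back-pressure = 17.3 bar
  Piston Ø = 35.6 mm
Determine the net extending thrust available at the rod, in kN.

F ≈ 25.5 kN

Cap-side area A_cap = π/4 × (35.6 mm)² = 995.4 mm^2
Rod-side annular area A_ann = π/4 × (35.6² − 13.8²) = 845.8 mm^2
Net thrust = P_cap·A_cap − P_rod·A_ann = 26.97 kN − 1.463 kN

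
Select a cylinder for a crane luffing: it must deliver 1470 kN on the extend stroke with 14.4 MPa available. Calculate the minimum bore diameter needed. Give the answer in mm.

Extension force acts on the full piston face: F = P × (π/4)D².
D = √(4F / (πP)) = √(4 × 1470 kN / (π × 14.4 MPa))

D ≈ 361 mm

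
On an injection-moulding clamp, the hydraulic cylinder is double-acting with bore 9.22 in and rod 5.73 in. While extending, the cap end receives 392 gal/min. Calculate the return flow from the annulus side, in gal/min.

Q_out ≈ 241 gal/min

Cap-side area A_cap = π/4 × (9.22 in)² = 66.77 in^2
Rod-side annular area A_ann = π/4 × (9.22² − 5.73²) = 40.98 in^2
Piston speed v = Q_in/A_cap; rod-end outflow Q_out = v × A_ann = Q_in × A_ann/A_cap.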